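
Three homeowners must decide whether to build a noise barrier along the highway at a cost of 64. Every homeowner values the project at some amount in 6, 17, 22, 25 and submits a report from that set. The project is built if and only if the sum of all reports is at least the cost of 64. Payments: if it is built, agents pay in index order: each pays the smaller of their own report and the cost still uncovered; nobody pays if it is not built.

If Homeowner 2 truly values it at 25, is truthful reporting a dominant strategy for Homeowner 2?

No

Consider the case where Homeowner 1 reports 17 and Homeowner 3 reports 25.
Truthful report 25: project built, pays 25, utility 25 - 25 = 0.
Report 22 instead: project built, pays 22, utility 25 - 22 = 3.
Since 3 > 0, reporting 22 is strictly better here, so truthful reporting is not dominant.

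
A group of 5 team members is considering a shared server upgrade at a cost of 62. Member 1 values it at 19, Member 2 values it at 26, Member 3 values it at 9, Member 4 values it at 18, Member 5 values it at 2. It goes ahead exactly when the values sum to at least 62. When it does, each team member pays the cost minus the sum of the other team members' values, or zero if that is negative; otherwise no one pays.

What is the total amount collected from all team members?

27

Total value 74 ≥ cost 62, so it is built.
Member 1: others sum to 55; max(0, 62 - 55) = 7.
Member 2: others sum to 48; max(0, 62 - 48) = 14.
Member 3: others sum to 65; max(0, 62 - 65) = 0.
Member 4: others sum to 56; max(0, 62 - 56) = 6.
Member 5: others sum to 72; max(0, 62 - 72) = 0.
Total collected = 7 + 14 + 0 + 6 + 0 = 27.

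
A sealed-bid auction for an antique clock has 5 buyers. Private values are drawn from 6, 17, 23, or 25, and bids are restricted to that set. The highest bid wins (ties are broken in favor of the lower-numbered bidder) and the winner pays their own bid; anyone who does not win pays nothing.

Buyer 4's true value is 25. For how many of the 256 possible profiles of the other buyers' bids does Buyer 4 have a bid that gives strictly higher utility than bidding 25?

Others bid (6, 6, 6, 6): truth gives 0; bid 17 gives 8 > 0. Violating.
Others bid (6, 6, 6, 17): truth gives 0; bid 17 gives 8 > 0. Violating.
Others bid (6, 6, 6, 23): truth gives 0; bid 23 gives 2 > 0. Violating.
Others bid (6, 6, 17, 6): truth gives 0; bid 23 gives 2 > 0. Violating.
Others bid (6, 6, 6, 25): truth gives 0; no alternative beats it.
Others bid (6, 6, 17, 25): truth gives 0; no alternative beats it.
(Checking all 256 profiles: 24 have a profitable deviation, 232 do not.)

24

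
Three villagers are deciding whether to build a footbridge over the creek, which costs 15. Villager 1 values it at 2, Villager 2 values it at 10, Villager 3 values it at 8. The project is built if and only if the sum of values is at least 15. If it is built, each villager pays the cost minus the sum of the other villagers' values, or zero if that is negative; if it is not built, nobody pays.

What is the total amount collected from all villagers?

Total value 20 ≥ cost 15, so it is built.
Villager 1: others sum to 18; max(0, 15 - 18) = 0.
Villager 2: others sum to 10; max(0, 15 - 10) = 5.
Villager 3: others sum to 12; max(0, 15 - 12) = 3.
Total collected = 0 + 5 + 3 = 8.

8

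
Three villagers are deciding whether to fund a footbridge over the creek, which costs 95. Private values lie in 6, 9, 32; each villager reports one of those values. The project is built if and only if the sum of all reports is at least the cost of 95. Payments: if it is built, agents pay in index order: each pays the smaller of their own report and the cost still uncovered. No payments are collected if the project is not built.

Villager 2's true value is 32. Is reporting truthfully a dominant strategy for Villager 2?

Check each profile of the others' reports and compare truth against every alternative report.
Others report (6, 6): truth gives 0, best alternative gives 0.
Others report (6, 9): truth gives 0, best alternative gives 0.
Others report (6, 32): truth gives 0, best alternative gives 0.
Others report (9, 6): truth gives 0, best alternative gives 0.
Others report (9, 9): truth gives 0, best alternative gives 0.
Others report (9, 32): truth gives 0, best alternative gives 0.
(Remaining 3 profiles checked similarly; truth is weakly best in each.)
In every case the truthful report is at least as good as any alternative, so it is a dominant strategy.

Yes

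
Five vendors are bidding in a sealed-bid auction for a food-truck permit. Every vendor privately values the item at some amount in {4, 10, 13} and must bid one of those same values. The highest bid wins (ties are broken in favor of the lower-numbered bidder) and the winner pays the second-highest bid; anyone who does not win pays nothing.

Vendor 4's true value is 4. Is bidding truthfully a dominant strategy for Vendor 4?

Check each profile of the others' bids and compare truth against every alternative bid.
Others bid (4, 4, 4, 10): truth gives 0, best alternative gives -6.
Others bid (4, 4, 4, 4): truth gives 0, best alternative gives 0.
Others bid (4, 4, 4, 13): truth gives 0, best alternative gives 0.
Others bid (4, 4, 10, 4): truth gives 0, best alternative gives 0.
Others bid (4, 4, 10, 10): truth gives 0, best alternative gives 0.
Others bid (4, 4, 10, 13): truth gives 0, best alternative gives 0.
(Remaining 75 profiles checked similarly; truth is weakly best in each.)
In every case the truthful bid is at least as good as any alternative, so it is a dominant strategy.

Yes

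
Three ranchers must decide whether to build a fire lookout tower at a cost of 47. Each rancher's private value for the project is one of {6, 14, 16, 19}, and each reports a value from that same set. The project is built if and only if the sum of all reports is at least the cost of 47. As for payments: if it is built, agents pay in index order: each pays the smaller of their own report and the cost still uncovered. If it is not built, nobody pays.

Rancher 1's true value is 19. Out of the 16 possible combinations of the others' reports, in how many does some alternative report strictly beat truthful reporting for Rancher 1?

6

Others report (14, 19): truth gives 0; report 14 gives 5 > 0. Violating.
Others report (16, 16): truth gives 0; report 16 gives 3 > 0. Violating.
Others report (16, 19): truth gives 0; report 14 gives 5 > 0. Violating.
Others report (19, 14): truth gives 0; report 14 gives 5 > 0. Violating.
Others report (6, 6): truth gives 0; no alternative beats it.
Others report (6, 14): truth gives 0; no alternative beats it.
(Checking all 16 profiles: 6 have a profitable deviation, 10 do not.)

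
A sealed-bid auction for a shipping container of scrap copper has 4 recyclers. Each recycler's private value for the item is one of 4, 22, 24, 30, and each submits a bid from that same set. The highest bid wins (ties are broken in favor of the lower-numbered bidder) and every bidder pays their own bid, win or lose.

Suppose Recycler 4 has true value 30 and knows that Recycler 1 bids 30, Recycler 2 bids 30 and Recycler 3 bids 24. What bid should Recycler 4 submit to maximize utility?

4

Bid 4: loses but pays 4, utility -4.
Bid 22: loses but pays 22, utility -22.
Bid 24: loses but pays 24, utility -24.
Bid 30: loses but pays 30, utility -30.
The best choice is 4 with utility -4.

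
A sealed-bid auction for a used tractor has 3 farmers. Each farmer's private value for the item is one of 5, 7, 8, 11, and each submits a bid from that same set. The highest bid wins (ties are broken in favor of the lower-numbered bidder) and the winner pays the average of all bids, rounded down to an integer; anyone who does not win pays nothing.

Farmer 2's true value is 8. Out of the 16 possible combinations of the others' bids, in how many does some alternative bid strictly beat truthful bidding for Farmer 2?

1

Others bid (5, 5): truth gives 2; bid 7 gives 3 > 2. Violating.
Others bid (5, 7): truth gives 2; no alternative beats it.
Others bid (5, 8): truth gives 1; no alternative beats it.
(Checking all 16 profiles: 1 has a profitable deviation, 15 do not.)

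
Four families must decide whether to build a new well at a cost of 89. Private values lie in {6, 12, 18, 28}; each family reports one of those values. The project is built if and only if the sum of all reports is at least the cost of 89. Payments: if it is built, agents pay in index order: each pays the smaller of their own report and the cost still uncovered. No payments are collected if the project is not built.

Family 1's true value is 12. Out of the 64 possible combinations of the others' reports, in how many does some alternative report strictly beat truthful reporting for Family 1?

Others report (28, 28, 28): truth gives 0; report 6 gives 6 > 0. Violating.
Others report (6, 6, 6): truth gives 0; no alternative beats it.
Others report (6, 6, 12): truth gives 0; no alternative beats it.
(Checking all 64 profiles: 1 has a profitable deviation, 63 do not.)

1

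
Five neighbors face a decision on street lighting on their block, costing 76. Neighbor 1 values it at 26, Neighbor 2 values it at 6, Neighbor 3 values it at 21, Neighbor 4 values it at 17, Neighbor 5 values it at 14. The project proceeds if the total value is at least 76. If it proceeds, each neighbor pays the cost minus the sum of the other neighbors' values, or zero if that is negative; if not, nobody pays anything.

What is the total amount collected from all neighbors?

46

Total value 84 ≥ cost 76, so it is built.
Neighbor 1: others sum to 58; max(0, 76 - 58) = 18.
Neighbor 2: others sum to 78; max(0, 76 - 78) = 0.
Neighbor 3: others sum to 63; max(0, 76 - 63) = 13.
Neighbor 4: others sum to 67; max(0, 76 - 67) = 9.
Neighbor 5: others sum to 70; max(0, 76 - 70) = 6.
Total collected = 18 + 0 + 13 + 9 + 6 = 46.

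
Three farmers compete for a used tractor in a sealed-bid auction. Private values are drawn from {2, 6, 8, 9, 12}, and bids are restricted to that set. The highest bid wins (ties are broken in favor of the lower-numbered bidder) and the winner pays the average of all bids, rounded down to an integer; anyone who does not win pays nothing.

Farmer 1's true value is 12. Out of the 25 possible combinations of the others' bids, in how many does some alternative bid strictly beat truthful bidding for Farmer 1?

16

Others bid (2, 2): truth gives 7; bid 2 gives 10 > 7. Violating.
Others bid (2, 6): truth gives 6; bid 6 gives 8 > 6. Violating.
Others bid (2, 8): truth gives 5; bid 8 gives 6 > 5. Violating.
Others bid (2, 9): truth gives 5; bid 9 gives 6 > 5. Violating.
Others bid (2, 12): truth gives 4; no alternative beats it.
Others bid (6, 12): truth gives 2; no alternative beats it.
(Checking all 25 profiles: 16 have a profitable deviation, 9 do not.)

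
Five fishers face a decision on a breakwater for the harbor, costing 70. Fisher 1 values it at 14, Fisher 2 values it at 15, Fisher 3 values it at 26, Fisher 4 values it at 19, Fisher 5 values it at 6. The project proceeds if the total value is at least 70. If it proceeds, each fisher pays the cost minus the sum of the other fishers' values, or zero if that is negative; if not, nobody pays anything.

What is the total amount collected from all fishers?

34

Total value 80 ≥ cost 70, so it is built.
Fisher 1: others sum to 66; max(0, 70 - 66) = 4.
Fisher 2: others sum to 65; max(0, 70 - 65) = 5.
Fisher 3: others sum to 54; max(0, 70 - 54) = 16.
Fisher 4: others sum to 61; max(0, 70 - 61) = 9.
Fisher 5: others sum to 74; max(0, 70 - 74) = 0.
Total collected = 4 + 5 + 16 + 9 + 0 = 34.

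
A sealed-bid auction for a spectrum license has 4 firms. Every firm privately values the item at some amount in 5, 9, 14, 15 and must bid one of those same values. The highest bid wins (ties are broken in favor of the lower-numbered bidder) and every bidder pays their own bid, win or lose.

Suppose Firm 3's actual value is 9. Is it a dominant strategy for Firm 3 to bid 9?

No

Consider the case where Firm 1 bids 5, Firm 2 bids 5 and Firm 4 bids 14.
Truthful bid 9: loses but pays 9, utility -9.
Bid 5 instead: loses but pays 5, utility -5.
Since -5 > -9, bidding 5 is strictly better here, so truthful bidding is not dominant.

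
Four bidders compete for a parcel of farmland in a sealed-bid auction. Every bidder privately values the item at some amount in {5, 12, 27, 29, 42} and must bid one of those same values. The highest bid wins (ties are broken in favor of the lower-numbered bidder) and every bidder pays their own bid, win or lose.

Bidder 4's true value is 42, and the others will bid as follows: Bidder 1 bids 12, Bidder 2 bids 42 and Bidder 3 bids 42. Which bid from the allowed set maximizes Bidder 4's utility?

Bid 5: loses but pays 5, utility -5.
Bid 12: loses but pays 12, utility -12.
Bid 27: loses but pays 27, utility -27.
Bid 29: loses but pays 29, utility -29.
Bid 42: loses but pays 42, utility -42.
The best choice is 5 with utility -5.

5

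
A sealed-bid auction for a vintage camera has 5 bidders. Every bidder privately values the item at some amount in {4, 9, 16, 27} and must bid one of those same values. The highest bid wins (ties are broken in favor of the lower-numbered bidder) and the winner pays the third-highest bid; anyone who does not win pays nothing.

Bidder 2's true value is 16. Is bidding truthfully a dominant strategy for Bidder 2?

No

Consider the case where Bidder 1 bids 4, Bidder 3 bids 4, Bidder 4 bids 4 and Bidder 5 bids 27.
Truthful bid 16: loses, pays 0, utility 0.
Bid 27 instead: wins, pays 4, utility 16 - 4 = 12.
Since 12 > 0, bidding 27 is strictly better here, so truthful bidding is not dominant.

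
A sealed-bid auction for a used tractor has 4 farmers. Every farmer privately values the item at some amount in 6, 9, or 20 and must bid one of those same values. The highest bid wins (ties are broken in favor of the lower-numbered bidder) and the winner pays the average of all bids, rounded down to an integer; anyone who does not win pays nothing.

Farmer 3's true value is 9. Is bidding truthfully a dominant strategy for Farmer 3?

Check each profile of the others' bids and compare truth against every alternative bid.
Others bid (6, 6, 6): truth gives 3, best alternative gives 0.
Others bid (6, 6, 9): truth gives 2, best alternative gives 0.
Others bid (6, 6, 20): truth gives 0, best alternative gives 0.
Others bid (6, 9, 6): truth gives 0, best alternative gives 0.
Others bid (6, 9, 9): truth gives 0, best alternative gives 0.
Others bid (6, 9, 20): truth gives 0, best alternative gives 0.
(Remaining 21 profiles checked similarly; truth is weakly best in each.)
In every case the truthful bid is at least as good as any alternative, so it is a dominant strategy.

Yes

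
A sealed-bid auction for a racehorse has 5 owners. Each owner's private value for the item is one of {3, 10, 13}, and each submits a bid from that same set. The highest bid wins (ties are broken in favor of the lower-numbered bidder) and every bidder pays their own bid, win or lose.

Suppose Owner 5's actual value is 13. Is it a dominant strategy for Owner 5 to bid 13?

No

Consider the case where Owner 1 bids 3, Owner 2 bids 3, Owner 3 bids 3 and Owner 4 bids 3.
Truthful bid 13: wins, pays 13, utility 13 - 13 = 0.
Bid 10 instead: wins, pays 10, utility 13 - 10 = 3.
Since 3 > 0, bidding 10 is strictly better here, so truthful bidding is not dominant.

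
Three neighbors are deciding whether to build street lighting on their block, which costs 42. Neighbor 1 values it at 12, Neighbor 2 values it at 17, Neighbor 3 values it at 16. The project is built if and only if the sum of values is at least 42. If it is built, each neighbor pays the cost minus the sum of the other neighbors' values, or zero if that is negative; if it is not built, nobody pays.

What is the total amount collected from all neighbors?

36

Total value 45 ≥ cost 42, so it is built.
Neighbor 1: others sum to 33; max(0, 42 - 33) = 9.
Neighbor 2: others sum to 28; max(0, 42 - 28) = 14.
Neighbor 3: others sum to 29; max(0, 42 - 29) = 13.
Total collected = 9 + 14 + 13 = 36.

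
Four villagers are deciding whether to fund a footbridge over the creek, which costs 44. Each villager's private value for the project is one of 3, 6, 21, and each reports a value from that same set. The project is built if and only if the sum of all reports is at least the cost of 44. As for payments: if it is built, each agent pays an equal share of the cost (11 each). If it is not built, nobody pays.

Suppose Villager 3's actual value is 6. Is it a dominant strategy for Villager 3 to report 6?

Yes

Check each profile of the others' reports and compare truth against every alternative report.
Others report (3, 21, 21): truth gives -5, best alternative gives -5.
Others report (6, 21, 21): truth gives -5, best alternative gives -5.
Others report (21, 3, 21): truth gives -5, best alternative gives -5.
Others report (21, 6, 21): truth gives -5, best alternative gives -5.
Others report (21, 21, 3): truth gives -5, best alternative gives -5.
Others report (21, 21, 6): truth gives -5, best alternative gives -5.
(Remaining 21 profiles checked similarly; truth is weakly best in each.)
In every case the truthful report is at least as good as any alternative, so it is a dominant strategy.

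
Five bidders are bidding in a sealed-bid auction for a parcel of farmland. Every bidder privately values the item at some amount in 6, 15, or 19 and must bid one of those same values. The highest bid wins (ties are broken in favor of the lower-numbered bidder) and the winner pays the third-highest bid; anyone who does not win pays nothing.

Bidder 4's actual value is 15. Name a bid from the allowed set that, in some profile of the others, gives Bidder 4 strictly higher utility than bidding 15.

Suppose Bidder 1 bids 6, Bidder 2 bids 6, Bidder 3 bids 6 and Bidder 5 bids 19.
Bid 15: loses, pays 0, utility 0.
Bid 19: wins, pays 6, utility 15 - 6 = 9.
So bidding 19 beats truth here (9 > 0).

19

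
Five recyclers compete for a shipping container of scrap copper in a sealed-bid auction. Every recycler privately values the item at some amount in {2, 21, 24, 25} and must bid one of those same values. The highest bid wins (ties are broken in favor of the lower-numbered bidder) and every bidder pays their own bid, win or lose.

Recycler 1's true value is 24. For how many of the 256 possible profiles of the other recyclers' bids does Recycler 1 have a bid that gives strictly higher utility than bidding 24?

191

Others bid (2, 2, 2, 2): truth gives 0; bid 2 gives 22 > 0. Violating.
Others bid (2, 2, 2, 21): truth gives 0; bid 21 gives 3 > 0. Violating.
Others bid (2, 2, 2, 25): truth gives -24; bid 25 gives -1 > -24. Violating.
Others bid (2, 2, 21, 2): truth gives 0; bid 21 gives 3 > 0. Violating.
Others bid (2, 2, 2, 24): truth gives 0; no alternative beats it.
Others bid (2, 2, 21, 24): truth gives 0; no alternative beats it.
(Checking all 256 profiles: 191 have a profitable deviation, 65 do not.)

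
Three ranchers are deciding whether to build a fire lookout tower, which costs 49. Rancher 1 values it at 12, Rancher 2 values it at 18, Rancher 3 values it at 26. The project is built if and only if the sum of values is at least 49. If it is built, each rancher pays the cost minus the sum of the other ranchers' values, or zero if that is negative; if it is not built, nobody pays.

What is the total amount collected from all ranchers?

35

Total value 56 ≥ cost 49, so it is built.
Rancher 1: others sum to 44; max(0, 49 - 44) = 5.
Rancher 2: others sum to 38; max(0, 49 - 38) = 11.
Rancher 3: others sum to 30; max(0, 49 - 30) = 19.
Total collected = 5 + 11 + 19 = 35.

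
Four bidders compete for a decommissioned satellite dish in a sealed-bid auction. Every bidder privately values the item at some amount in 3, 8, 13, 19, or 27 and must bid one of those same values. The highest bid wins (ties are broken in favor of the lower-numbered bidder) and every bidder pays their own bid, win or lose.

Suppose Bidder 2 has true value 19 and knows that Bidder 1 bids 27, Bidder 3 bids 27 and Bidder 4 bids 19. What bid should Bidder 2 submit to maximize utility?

3

Bid 3: loses but pays 3, utility -3.
Bid 8: loses but pays 8, utility -8.
Bid 13: loses but pays 13, utility -13.
Bid 19: loses but pays 19, utility -19.
Bid 27: loses but pays 27, utility -27.
The best choice is 3 with utility -3.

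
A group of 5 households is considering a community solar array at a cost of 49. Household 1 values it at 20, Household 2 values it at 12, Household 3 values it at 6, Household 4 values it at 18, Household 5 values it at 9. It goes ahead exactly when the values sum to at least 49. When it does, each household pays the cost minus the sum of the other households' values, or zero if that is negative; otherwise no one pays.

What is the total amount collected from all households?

Total value 65 ≥ cost 49, so it is built.
Household 1: others sum to 45; max(0, 49 - 45) = 4.
Household 2: others sum to 53; max(0, 49 - 53) = 0.
Household 3: others sum to 59; max(0, 49 - 59) = 0.
Household 4: others sum to 47; max(0, 49 - 47) = 2.
Household 5: others sum to 56; max(0, 49 - 56) = 0.
Total collected = 4 + 0 + 0 + 2 + 0 = 6.

6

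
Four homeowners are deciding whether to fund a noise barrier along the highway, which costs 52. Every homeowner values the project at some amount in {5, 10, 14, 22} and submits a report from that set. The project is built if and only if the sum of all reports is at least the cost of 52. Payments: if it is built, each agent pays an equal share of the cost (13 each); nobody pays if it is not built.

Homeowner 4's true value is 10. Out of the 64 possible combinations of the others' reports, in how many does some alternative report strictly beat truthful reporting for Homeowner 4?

Others report (10, 10, 22): truth gives -3; report 5 gives 0 > -3. Violating.
Others report (10, 14, 22): truth gives -3; report 5 gives 0 > -3. Violating.
Others report (10, 22, 10): truth gives -3; report 5 gives 0 > -3. Violating.
Others report (10, 22, 14): truth gives -3; report 5 gives 0 > -3. Violating.
Others report (5, 5, 5): truth gives 0; no alternative beats it.
Others report (5, 5, 10): truth gives 0; no alternative beats it.
(Checking all 64 profiles: 10 have a profitable deviation, 54 do not.)

10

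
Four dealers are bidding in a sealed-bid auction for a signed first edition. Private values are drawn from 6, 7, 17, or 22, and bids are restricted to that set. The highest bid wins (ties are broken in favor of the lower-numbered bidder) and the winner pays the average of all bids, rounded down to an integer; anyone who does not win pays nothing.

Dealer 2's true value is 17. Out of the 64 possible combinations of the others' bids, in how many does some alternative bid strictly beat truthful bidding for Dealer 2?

24

Others bid (6, 6, 6): truth gives 9; bid 7 gives 11 > 9. Violating.
Others bid (6, 6, 7): truth gives 8; bid 7 gives 11 > 8. Violating.
Others bid (6, 6, 22): truth gives 0; bid 22 gives 3 > 0. Violating.
Others bid (6, 7, 6): truth gives 8; bid 7 gives 11 > 8. Violating.
Others bid (6, 6, 17): truth gives 6; no alternative beats it.
Others bid (6, 7, 17): truth gives 6; no alternative beats it.
(Checking all 64 profiles: 24 have a profitable deviation, 40 do not.)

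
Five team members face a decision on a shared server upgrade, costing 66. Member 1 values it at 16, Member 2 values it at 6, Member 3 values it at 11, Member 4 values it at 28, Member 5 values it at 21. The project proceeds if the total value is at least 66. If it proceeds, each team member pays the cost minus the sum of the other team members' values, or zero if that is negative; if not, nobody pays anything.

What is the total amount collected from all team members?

Total value 82 ≥ cost 66, so it is built.
Member 1: others sum to 66; max(0, 66 - 66) = 0.
Member 2: others sum to 76; max(0, 66 - 76) = 0.
Member 3: others sum to 71; max(0, 66 - 71) = 0.
Member 4: others sum to 54; max(0, 66 - 54) = 12.
Member 5: others sum to 61; max(0, 66 - 61) = 5.
Total collected = 0 + 0 + 0 + 12 + 5 = 17.

17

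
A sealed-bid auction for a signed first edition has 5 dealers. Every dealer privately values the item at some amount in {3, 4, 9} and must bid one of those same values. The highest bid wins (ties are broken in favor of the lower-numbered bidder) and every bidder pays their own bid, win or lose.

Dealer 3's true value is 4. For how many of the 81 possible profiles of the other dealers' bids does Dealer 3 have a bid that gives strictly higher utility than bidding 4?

77

Others bid (3, 3, 3, 9): truth gives -4; bid 3 gives -3 > -4. Violating.
Others bid (3, 3, 4, 9): truth gives -4; bid 3 gives -3 > -4. Violating.
Others bid (3, 3, 9, 3): truth gives -4; bid 3 gives -3 > -4. Violating.
Others bid (3, 3, 9, 4): truth gives -4; bid 3 gives -3 > -4. Violating.
Others bid (3, 3, 3, 3): truth gives 0; no alternative beats it.
Others bid (3, 3, 3, 4): truth gives 0; no alternative beats it.
(Checking all 81 profiles: 77 have a profitable deviation, 4 do not.)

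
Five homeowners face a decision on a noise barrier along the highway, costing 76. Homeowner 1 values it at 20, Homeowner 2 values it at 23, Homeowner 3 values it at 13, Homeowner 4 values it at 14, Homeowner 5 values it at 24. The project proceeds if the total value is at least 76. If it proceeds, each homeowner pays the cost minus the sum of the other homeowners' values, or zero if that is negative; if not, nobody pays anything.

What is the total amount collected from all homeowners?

Total value 94 ≥ cost 76, so it is built.
Homeowner 1: others sum to 74; max(0, 76 - 74) = 2.
Homeowner 2: others sum to 71; max(0, 76 - 71) = 5.
Homeowner 3: others sum to 81; max(0, 76 - 81) = 0.
Homeowner 4: others sum to 80; max(0, 76 - 80) = 0.
Homeowner 5: others sum to 70; max(0, 76 - 70) = 6.
Total collected = 2 + 5 + 0 + 0 + 6 = 13.

13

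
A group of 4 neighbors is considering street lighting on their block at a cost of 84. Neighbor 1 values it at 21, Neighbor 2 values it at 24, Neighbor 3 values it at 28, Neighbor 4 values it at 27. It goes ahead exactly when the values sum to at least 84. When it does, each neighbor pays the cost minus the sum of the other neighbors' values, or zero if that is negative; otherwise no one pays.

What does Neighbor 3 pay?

Total value 100 ≥ cost 84, so the project is built.
The other neighbors' values sum to 72.
Cost minus that sum is 84 - 72 = 12.

12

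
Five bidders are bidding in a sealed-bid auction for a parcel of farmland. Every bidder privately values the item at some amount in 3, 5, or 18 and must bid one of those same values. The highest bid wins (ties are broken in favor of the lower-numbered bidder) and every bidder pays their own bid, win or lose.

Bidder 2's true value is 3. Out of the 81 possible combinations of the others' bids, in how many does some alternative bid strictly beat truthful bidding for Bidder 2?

Others bid (3, 3, 3, 3): truth gives -3; bid 5 gives -2 > -3. Violating.
Others bid (3, 3, 3, 5): truth gives -3; bid 5 gives -2 > -3. Violating.
Others bid (3, 3, 5, 3): truth gives -3; bid 5 gives -2 > -3. Violating.
Others bid (3, 3, 5, 5): truth gives -3; bid 5 gives -2 > -3. Violating.
Others bid (3, 3, 3, 18): truth gives -3; no alternative beats it.
Others bid (3, 3, 5, 18): truth gives -3; no alternative beats it.
(Checking all 81 profiles: 8 have a profitable deviation, 73 do not.)

8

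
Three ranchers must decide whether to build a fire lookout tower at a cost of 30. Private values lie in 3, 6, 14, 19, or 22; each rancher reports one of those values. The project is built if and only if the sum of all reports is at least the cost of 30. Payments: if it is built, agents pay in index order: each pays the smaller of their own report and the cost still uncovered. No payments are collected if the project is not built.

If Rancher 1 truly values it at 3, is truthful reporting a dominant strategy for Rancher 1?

Check each profile of the others' reports and compare truth against every alternative report.
Others report (3, 22): truth gives 0, best alternative gives -3.
Others report (6, 19): truth gives 0, best alternative gives -3.
Others report (6, 22): truth gives 0, best alternative gives -3.
Others report (14, 14): truth gives 0, best alternative gives -3.
Others report (14, 19): truth gives 0, best alternative gives -3.
Others report (14, 22): truth gives 0, best alternative gives -3.
(Remaining 19 profiles checked similarly; truth is weakly best in each.)
In every case the truthful report is at least as good as any alternative, so it is a dominant strategy.

Yes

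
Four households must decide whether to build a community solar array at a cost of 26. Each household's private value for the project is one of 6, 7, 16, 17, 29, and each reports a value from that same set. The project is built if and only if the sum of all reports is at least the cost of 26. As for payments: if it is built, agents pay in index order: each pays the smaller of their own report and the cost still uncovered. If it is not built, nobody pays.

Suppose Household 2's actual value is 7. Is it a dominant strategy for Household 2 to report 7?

Consider the case where Household 1 reports 6, Household 3 reports 6 and Household 4 reports 16.
Truthful report 7: project built, pays 7, utility 7 - 7 = 0.
Report 6 instead: project built, pays 6, utility 7 - 6 = 1.
Since 1 > 0, reporting 6 is strictly better here, so truthful reporting is not dominant.

No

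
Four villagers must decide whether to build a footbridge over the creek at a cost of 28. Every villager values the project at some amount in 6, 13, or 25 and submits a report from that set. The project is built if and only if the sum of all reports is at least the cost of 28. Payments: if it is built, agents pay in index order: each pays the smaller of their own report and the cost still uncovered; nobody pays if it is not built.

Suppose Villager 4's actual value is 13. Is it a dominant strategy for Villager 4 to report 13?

Yes

Check each profile of the others' reports and compare truth against every alternative report.
Others report (6, 6, 25): truth gives 13, best alternative gives 13.
Others report (6, 13, 13): truth gives 13, best alternative gives 13.
Others report (6, 13, 25): truth gives 13, best alternative gives 13.
Others report (6, 25, 6): truth gives 13, best alternative gives 13.
Others report (6, 25, 13): truth gives 13, best alternative gives 13.
Others report (6, 25, 25): truth gives 13, best alternative gives 13.
(Remaining 21 profiles checked similarly; truth is weakly best in each.)
In every case the truthful report is at least as good as any alternative, so it is a dominant strategy.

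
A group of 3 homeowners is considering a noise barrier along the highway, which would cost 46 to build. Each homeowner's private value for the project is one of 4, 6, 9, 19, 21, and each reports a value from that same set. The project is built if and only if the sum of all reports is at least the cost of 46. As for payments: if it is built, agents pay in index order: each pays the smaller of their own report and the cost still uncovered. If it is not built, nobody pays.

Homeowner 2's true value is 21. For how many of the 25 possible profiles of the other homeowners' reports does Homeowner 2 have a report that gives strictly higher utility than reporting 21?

Others report (6, 21): truth gives 0; report 19 gives 2 > 0. Violating.
Others report (9, 19): truth gives 0; report 19 gives 2 > 0. Violating.
Others report (9, 21): truth gives 0; report 19 gives 2 > 0. Violating.
Others report (19, 9): truth gives 0; report 19 gives 2 > 0. Violating.
Others report (4, 4): truth gives 0; no alternative beats it.
Others report (4, 6): truth gives 0; no alternative beats it.
(Checking all 25 profiles: 10 have a profitable deviation, 15 do not.)

10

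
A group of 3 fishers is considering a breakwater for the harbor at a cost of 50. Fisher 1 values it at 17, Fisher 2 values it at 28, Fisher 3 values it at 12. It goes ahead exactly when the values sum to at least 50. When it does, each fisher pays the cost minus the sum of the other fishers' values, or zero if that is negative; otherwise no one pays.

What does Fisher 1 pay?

Total value 57 ≥ cost 50, so the project is built.
The other fishers' values sum to 40.
Cost minus that sum is 50 - 40 = 10.

10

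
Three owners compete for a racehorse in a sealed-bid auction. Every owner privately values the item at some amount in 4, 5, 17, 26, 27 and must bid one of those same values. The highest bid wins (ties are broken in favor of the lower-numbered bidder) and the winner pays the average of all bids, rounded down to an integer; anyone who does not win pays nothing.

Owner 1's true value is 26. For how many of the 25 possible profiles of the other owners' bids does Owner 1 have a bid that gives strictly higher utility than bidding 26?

15

Others bid (4, 4): truth gives 15; bid 4 gives 22 > 15. Violating.
Others bid (4, 5): truth gives 15; bid 5 gives 22 > 15. Violating.
Others bid (4, 17): truth gives 11; bid 17 gives 14 > 11. Violating.
Others bid (4, 27): truth gives 0; bid 27 gives 7 > 0. Violating.
Others bid (4, 26): truth gives 8; no alternative beats it.
Others bid (5, 26): truth gives 7; no alternative beats it.
(Checking all 25 profiles: 15 have a profitable deviation, 10 do not.)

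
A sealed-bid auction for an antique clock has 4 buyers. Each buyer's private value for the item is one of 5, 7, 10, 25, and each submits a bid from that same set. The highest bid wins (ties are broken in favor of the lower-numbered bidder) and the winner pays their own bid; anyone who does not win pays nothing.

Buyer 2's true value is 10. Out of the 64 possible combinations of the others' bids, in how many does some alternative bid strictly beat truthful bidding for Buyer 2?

Others bid (5, 5, 5): truth gives 0; bid 7 gives 3 > 0. Violating.
Others bid (5, 5, 7): truth gives 0; bid 7 gives 3 > 0. Violating.
Others bid (5, 7, 5): truth gives 0; bid 7 gives 3 > 0. Violating.
Others bid (5, 7, 7): truth gives 0; bid 7 gives 3 > 0. Violating.
Others bid (5, 5, 10): truth gives 0; no alternative beats it.
Others bid (5, 5, 25): truth gives 0; no alternative beats it.
(Checking all 64 profiles: 4 have a profitable deviation, 60 do not.)

4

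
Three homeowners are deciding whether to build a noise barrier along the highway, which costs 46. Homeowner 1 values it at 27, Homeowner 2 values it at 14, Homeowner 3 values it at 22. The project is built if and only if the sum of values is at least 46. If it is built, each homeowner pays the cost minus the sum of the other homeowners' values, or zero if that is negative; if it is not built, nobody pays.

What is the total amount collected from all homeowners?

15

Total value 63 ≥ cost 46, so it is built.
Homeowner 1: others sum to 36; max(0, 46 - 36) = 10.
Homeowner 2: others sum to 49; max(0, 46 - 49) = 0.
Homeowner 3: others sum to 41; max(0, 46 - 41) = 5.
Total collected = 10 + 0 + 5 = 15.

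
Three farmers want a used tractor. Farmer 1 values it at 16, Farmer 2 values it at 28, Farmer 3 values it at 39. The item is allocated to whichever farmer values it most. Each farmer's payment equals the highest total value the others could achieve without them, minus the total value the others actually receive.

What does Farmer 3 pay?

28

Farmer 3 has the highest value and receives the item.
Without Farmer 3, the item would go to the next-highest value, 28, so the others could achieve 28.
With Farmer 3 present and winning, the others receive nothing, so their total is 0.
Payment = 28 - 0 = 28.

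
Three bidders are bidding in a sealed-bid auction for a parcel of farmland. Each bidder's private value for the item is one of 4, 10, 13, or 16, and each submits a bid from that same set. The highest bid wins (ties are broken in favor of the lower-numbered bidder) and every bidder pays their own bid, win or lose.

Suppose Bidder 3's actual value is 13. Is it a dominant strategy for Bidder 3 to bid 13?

No

Consider the case where Bidder 1 bids 4 and Bidder 2 bids 4.
Truthful bid 13: wins, pays 13, utility 13 - 13 = 0.
Bid 10 instead: wins, pays 10, utility 13 - 10 = 3.
Since 3 > 0, bidding 10 is strictly better here, so truthful bidding is not dominant.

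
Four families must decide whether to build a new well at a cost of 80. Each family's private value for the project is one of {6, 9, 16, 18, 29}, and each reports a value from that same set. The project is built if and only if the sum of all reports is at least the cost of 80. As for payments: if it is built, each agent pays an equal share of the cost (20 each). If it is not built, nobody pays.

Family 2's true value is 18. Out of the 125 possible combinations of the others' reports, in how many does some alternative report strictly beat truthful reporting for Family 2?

Others report (6, 29, 29): truth gives -2; report 6 gives 0 > -2. Violating.
Others report (9, 29, 29): truth gives -2; report 6 gives 0 > -2. Violating.
Others report (16, 18, 29): truth gives -2; report 6 gives 0 > -2. Violating.
Others report (16, 29, 18): truth gives -2; report 6 gives 0 > -2. Violating.
Others report (6, 6, 6): truth gives 0; no alternative beats it.
Others report (6, 6, 9): truth gives 0; no alternative beats it.
(Checking all 125 profiles: 15 have a profitable deviation, 110 do not.)

15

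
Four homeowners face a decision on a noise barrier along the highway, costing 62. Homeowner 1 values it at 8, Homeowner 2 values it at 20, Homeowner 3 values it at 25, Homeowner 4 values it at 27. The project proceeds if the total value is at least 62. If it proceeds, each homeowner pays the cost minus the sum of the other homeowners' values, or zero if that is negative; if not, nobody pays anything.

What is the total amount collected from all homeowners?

18

Total value 80 ≥ cost 62, so it is built.
Homeowner 1: others sum to 72; max(0, 62 - 72) = 0.
Homeowner 2: others sum to 60; max(0, 62 - 60) = 2.
Homeowner 3: others sum to 55; max(0, 62 - 55) = 7.
Homeowner 4: others sum to 53; max(0, 62 - 53) = 9.
Total collected = 0 + 2 + 7 + 9 = 18.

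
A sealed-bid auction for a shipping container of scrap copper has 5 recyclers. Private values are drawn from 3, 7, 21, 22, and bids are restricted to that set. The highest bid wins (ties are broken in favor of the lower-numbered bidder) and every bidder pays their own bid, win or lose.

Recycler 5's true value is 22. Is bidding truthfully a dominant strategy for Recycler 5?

No

Consider the case where Recycler 1 bids 3, Recycler 2 bids 3, Recycler 3 bids 3 and Recycler 4 bids 3.
Truthful bid 22: wins, pays 22, utility 22 - 22 = 0.
Bid 7 instead: wins, pays 7, utility 22 - 7 = 15.
Since 15 > 0, bidding 7 is strictly better here, so truthful bidding is not dominant.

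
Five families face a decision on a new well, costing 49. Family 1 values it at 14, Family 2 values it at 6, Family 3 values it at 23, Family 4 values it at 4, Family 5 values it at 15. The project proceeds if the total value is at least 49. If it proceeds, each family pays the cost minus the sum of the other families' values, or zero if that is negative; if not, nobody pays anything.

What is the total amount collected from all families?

13

Total value 62 ≥ cost 49, so it is built.
Family 1: others sum to 48; max(0, 49 - 48) = 1.
Family 2: others sum to 56; max(0, 49 - 56) = 0.
Family 3: others sum to 39; max(0, 49 - 39) = 10.
Family 4: others sum to 58; max(0, 49 - 58) = 0.
Family 5: others sum to 47; max(0, 49 - 47) = 2.
Total collected = 1 + 0 + 10 + 0 + 2 = 13.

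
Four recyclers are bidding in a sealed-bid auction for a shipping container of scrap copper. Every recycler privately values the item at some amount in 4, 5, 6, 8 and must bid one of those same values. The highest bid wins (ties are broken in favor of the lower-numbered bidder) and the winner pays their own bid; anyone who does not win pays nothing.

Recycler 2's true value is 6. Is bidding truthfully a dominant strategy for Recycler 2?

Consider the case where Recycler 1 bids 4, Recycler 3 bids 4 and Recycler 4 bids 4.
Truthful bid 6: wins, pays 6, utility 6 - 6 = 0.
Bid 5 instead: wins, pays 5, utility 6 - 5 = 1.
Since 1 > 0, bidding 5 is strictly better here, so truthful bidding is not dominant.

No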